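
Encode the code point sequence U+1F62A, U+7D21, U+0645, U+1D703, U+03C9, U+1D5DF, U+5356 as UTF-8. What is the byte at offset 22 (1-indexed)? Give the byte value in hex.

1-indexed offset 22 is 0-indexed offset 21.
U+1F62A → 4-byte form F0 9F 98 AA at offsets 0–3.
U+7D21 → 3-byte form E7 B4 A1 at offsets 4–6.
U+0645 → 2-byte form D9 85 at offsets 7–8.
U+1D703 → 4-byte form F0 9D 9C 83 at offsets 9–12.
U+03C9 → 2-byte form CF 89 at offsets 13–14.
U+1D5DF → 4-byte form F0 9D 97 9F at offsets 15–18.
U+5356 → 3-byte form E5 8D 96 at offsets 19–21.
Offset 21 falls in char 7's range; it's byte 3 of E5 8D 96 = 0x96.

0x96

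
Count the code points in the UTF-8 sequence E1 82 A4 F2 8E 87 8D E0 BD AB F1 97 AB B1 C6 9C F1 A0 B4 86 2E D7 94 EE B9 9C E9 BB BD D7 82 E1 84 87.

12

Byte at offset 0: 0xE1 = 11100001 → 3-byte char (#1). Advance 3.
Byte at offset 3: 0xF2 = 11110010 → 4-byte char (#2). Advance 4.
Byte at offset 7: 0xE0 = 11100000 → 3-byte char (#3). Advance 3.
Byte at offset 10: 0xF1 = 11110001 → 4-byte char (#4). Advance 4.
Byte at offset 14: 0xC6 = 11000110 → 2-byte char (#5). Advance 2.
Byte at offset 16: 0xF1 = 11110001 → 4-byte char (#6). Advance 4.
Byte at offset 20: 0x2E = 00101110 → 1-byte char (#7). Advance 1.
Byte at offset 21: 0xD7 = 11010111 → 2-byte char (#8). Advance 2.
Byte at offset 23: 0xEE = 11101110 → 3-byte char (#9). Advance 3.
Byte at offset 26: 0xE9 = 11101001 → 3-byte char (#10). Advance 3.
Byte at offset 29: 0xD7 = 11010111 → 2-byte char (#11). Advance 2.
Byte at offset 31: 0xE1 = 11100001 → 3-byte char (#12). Advance 3.
Reached end at offset 34 after 12 code points.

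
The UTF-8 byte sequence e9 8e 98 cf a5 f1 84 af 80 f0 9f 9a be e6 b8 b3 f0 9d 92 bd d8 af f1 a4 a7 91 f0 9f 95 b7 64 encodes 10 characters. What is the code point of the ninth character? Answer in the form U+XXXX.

U+1F577

Offset 0: leading byte 0xE9 = 11101001 → 3-byte char #1 = E9 8E 98.
Offset 3: leading byte 0xCF = 11001111 → 2-byte char #2 = CF A5.
Offset 5: leading byte 0xF1 = 11110001 → 4-byte char #3 = F1 84 AF 80.
Offset 9: leading byte 0xF0 = 11110000 → 4-byte char #4 = F0 9F 9A BE.
Offset 13: leading byte 0xE6 = 11100110 → 3-byte char #5 = E6 B8 B3.
Offset 16: leading byte 0xF0 = 11110000 → 4-byte char #6 = F0 9D 92 BD.
Offset 20: leading byte 0xD8 = 11011000 → 2-byte char #7 = D8 AF.
Offset 22: leading byte 0xF1 = 11110001 → 4-byte char #8 = F1 A4 A7 91.
Offset 26: leading byte 0xF0 = 11110000 → 4-byte char #9 = F0 9F 95 B7.
Leading byte 0xF0 = 11110000 matches 11110xxx → 4-byte sequence.
Byte 1: 0xF0 = 11110000, payload 000 (3 bits).
Byte 2: 0x9F = 10011111 (10xxxxxx ✓), payload 011111.
Byte 3: 0x95 = 10010101 (10xxxxxx ✓), payload 010101.
Byte 4: 0xB7 = 10110111 (10xxxxxx ✓), payload 110111.
Concatenate: 000011111010101110111 = 0x1F577 (21 bits → U+1F577).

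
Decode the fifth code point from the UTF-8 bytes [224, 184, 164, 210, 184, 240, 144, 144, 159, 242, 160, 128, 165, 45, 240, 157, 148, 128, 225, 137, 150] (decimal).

Offset 0: leading byte 0xE0 = 11100000 → 3-byte char #1 = E0 B8 A4.
Offset 3: leading byte 0xD2 = 11010010 → 2-byte char #2 = D2 B8.
Offset 5: leading byte 0xF0 = 11110000 → 4-byte char #3 = F0 90 90 9F.
Offset 9: leading byte 0xF2 = 11110010 → 4-byte char #4 = F2 A0 80 A5.
Offset 13: leading byte 0x2D = 00101101 → 1-byte char #5 = 2D.
Leading byte 0x2D = 00101101 matches 0xxxxxxx → 1-byte sequence.
Byte 1: 0x2D = 00101101, payload 0101101 (7 bits).
Concatenate: 0101101 = 0x2D (7 bits → U+002D).

U+002D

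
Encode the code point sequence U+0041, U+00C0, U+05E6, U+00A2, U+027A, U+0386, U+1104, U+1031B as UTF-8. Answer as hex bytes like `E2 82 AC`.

41 C3 80 D7 A6 C2 A2 C9 BA CE 86 E1 84 84 F0 90 8C 9B

U+0041: 1-byte form → 41.
U+00C0: 2-byte form → C3 80.
U+05E6: 2-byte form → D7 A6.
U+00A2: 2-byte form → C2 A2.
U+027A: 2-byte form → C9 BA.
U+0386: 2-byte form → CE 86.
U+1104: 3-byte form → E1 84 84.
U+1031B: 4-byte form → F0 90 8C 9B.
Concatenated (18 bytes): 41 C3 80 D7 A6 C2 A2 C9 BA CE 86 E1 84 84 F0 90 8C 9B.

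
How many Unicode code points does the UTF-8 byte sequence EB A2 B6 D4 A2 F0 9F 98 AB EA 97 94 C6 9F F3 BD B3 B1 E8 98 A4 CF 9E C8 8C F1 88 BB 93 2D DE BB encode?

Byte at offset 0: 0xEB = 11101011 → 3-byte char (#1). Advance 3.
Byte at offset 3: 0xD4 = 11010100 → 2-byte char (#2). Advance 2.
Byte at offset 5: 0xF0 = 11110000 → 4-byte char (#3). Advance 4.
Byte at offset 9: 0xEA = 11101010 → 3-byte char (#4). Advance 3.
Byte at offset 12: 0xC6 = 11000110 → 2-byte char (#5). Advance 2.
Byte at offset 14: 0xF3 = 11110011 → 4-byte char (#6). Advance 4.
Byte at offset 18: 0xE8 = 11101000 → 3-byte char (#7). Advance 3.
Byte at offset 21: 0xCF = 11001111 → 2-byte char (#8). Advance 2.
Byte at offset 23: 0xC8 = 11001000 → 2-byte char (#9). Advance 2.
Byte at offset 25: 0xF1 = 11110001 → 4-byte char (#10). Advance 4.
Byte at offset 29: 0x2D = 00101101 → 1-byte char (#11). Advance 1.
Byte at offset 30: 0xDE = 11011110 → 2-byte char (#12). Advance 2.
Reached end at offset 32 after 12 code points.

12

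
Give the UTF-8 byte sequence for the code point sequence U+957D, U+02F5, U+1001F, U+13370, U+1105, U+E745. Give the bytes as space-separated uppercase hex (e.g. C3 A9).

E9 95 BD CB B5 F0 90 80 9F F0 93 8D B0 E1 84 85 EE 9D 85

U+957D: 3-byte form → E9 95 BD.
U+02F5: 2-byte form → CB B5.
U+1001F: 4-byte form → F0 90 80 9F.
U+13370: 4-byte form → F0 93 8D B0.
U+1105: 3-byte form → E1 84 85.
U+E745: 3-byte form → EE 9D 85.
Concatenated (19 bytes): E9 95 BD CB B5 F0 90 80 9F F0 93 8D B0 E1 84 85 EE 9D 85.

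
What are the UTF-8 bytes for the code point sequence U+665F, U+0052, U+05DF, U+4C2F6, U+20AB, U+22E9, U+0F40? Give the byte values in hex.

U+665F: 3-byte form → E6 99 9F.
U+0052: 1-byte form → 52.
U+05DF: 2-byte form → D7 9F.
U+4C2F6: 4-byte form → F1 8C 8B B6.
U+20AB: 3-byte form → E2 82 AB.
U+22E9: 3-byte form → E2 8B A9.
U+0F40: 3-byte form → E0 BD 80.
Concatenated (19 bytes): E6 99 9F 52 D7 9F F1 8C 8B B6 E2 82 AB E2 8B A9 E0 BD 80.

E6 99 9F 52 D7 9F F1 8C 8B B6 E2 82 AB E2 8B A9 E0 BD 80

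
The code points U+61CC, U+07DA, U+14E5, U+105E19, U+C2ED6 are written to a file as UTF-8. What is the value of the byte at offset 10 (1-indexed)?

0x85

1-indexed offset 10 is 0-indexed offset 9.
U+61CC → 3-byte form E6 87 8C at offsets 0–2.
U+07DA → 2-byte form DF 9A at offsets 3–4.
U+14E5 → 3-byte form E1 93 A5 at offsets 5–7.
U+105E19 → 4-byte form F4 85 B8 99 at offsets 8–11.
Offset 9 falls in char 4's range; it's byte 2 of F4 85 B8 99 = 0x85.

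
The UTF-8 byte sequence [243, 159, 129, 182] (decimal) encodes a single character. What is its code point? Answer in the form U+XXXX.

U+DF076

Leading byte 0xF3 = 11110011 matches 11110xxx → 4-byte sequence.
Byte 1: 0xF3 = 11110011, payload 011 (3 bits).
Byte 2: 0x9F = 10011111 (10xxxxxx ✓), payload 011111.
Byte 3: 0x81 = 10000001 (10xxxxxx ✓), payload 000001.
Byte 4: 0xB6 = 10110110 (10xxxxxx ✓), payload 110110.
Concatenate: 011011111000001110110 = 0xDF076 (21 bits → U+DF076).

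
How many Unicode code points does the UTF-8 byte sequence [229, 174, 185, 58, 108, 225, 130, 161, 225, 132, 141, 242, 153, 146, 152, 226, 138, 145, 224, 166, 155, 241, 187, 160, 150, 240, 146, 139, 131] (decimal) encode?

10

Byte at offset 0: 0xE5 = 11100101 → 3-byte char (#1). Advance 3.
Byte at offset 3: 0x3A = 00111010 → 1-byte char (#2). Advance 1.
Byte at offset 4: 0x6C = 01101100 → 1-byte char (#3). Advance 1.
Byte at offset 5: 0xE1 = 11100001 → 3-byte char (#4). Advance 3.
Byte at offset 8: 0xE1 = 11100001 → 3-byte char (#5). Advance 3.
Byte at offset 11: 0xF2 = 11110010 → 4-byte char (#6). Advance 4.
Byte at offset 15: 0xE2 = 11100010 → 3-byte char (#7). Advance 3.
Byte at offset 18: 0xE0 = 11100000 → 3-byte char (#8). Advance 3.
Byte at offset 21: 0xF1 = 11110001 → 4-byte char (#9). Advance 4.
Byte at offset 25: 0xF0 = 11110000 → 4-byte char (#10). Advance 4.
Reached end at offset 29 after 10 code points.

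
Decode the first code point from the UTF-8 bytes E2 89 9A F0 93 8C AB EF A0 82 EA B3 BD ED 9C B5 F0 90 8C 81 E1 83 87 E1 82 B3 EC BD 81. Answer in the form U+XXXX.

U+225A

Offset 0: leading byte 0xE2 = 11100010 → 3-byte char #1 = E2 89 9A.
Leading byte 0xE2 = 11100010 matches 1110xxxx → 3-byte sequence.
Byte 1: 0xE2 = 11100010, payload 0010 (4 bits).
Byte 2: 0x89 = 10001001 (10xxxxxx ✓), payload 001001.
Byte 3: 0x9A = 10011010 (10xxxxxx ✓), payload 011010.
Concatenate: 0010001001011010 = 0x225A (16 bits → U+225A).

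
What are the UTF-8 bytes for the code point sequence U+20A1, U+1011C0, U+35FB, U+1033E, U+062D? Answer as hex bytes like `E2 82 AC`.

E2 82 A1 F4 81 87 80 E3 97 BB F0 90 8C BE D8 AD

U+20A1: 3-byte form → E2 82 A1.
U+1011C0: 4-byte form → F4 81 87 80.
U+35FB: 3-byte form → E3 97 BB.
U+1033E: 4-byte form → F0 90 8C BE.
U+062D: 2-byte form → D8 AD.
Concatenated (16 bytes): E2 82 A1 F4 81 87 80 E3 97 BB F0 90 8C BE D8 AD.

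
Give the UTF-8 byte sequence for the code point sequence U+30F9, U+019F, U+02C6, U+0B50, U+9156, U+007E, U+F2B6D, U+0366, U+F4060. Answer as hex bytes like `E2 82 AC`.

E3 83 B9 C6 9F CB 86 E0 AD 90 E9 85 96 7E F3 B2 AD AD CD A6 F3 B4 81 A0

U+30F9: 3-byte form → E3 83 B9.
U+019F: 2-byte form → C6 9F.
U+02C6: 2-byte form → CB 86.
U+0B50: 3-byte form → E0 AD 90.
U+9156: 3-byte form → E9 85 96.
U+007E: 1-byte form → 7E.
U+F2B6D: 4-byte form → F3 B2 AD AD.
U+0366: 2-byte form → CD A6.
U+F4060: 4-byte form → F3 B4 81 A0.
Concatenated (24 bytes): E3 83 B9 C6 9F CB 86 E0 AD 90 E9 85 96 7E F3 B2 AD AD CD A6 F3 B4 81 A0.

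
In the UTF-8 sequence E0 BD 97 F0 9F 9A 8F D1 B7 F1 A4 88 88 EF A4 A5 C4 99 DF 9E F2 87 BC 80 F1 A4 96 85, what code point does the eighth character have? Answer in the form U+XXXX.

Offset 0: leading byte 0xE0 = 11100000 → 3-byte char #1 = E0 BD 97.
Offset 3: leading byte 0xF0 = 11110000 → 4-byte char #2 = F0 9F 9A 8F.
Offset 7: leading byte 0xD1 = 11010001 → 2-byte char #3 = D1 B7.
Offset 9: leading byte 0xF1 = 11110001 → 4-byte char #4 = F1 A4 88 88.
Offset 13: leading byte 0xEF = 11101111 → 3-byte char #5 = EF A4 A5.
Offset 16: leading byte 0xC4 = 11000100 → 2-byte char #6 = C4 99.
Offset 18: leading byte 0xDF = 11011111 → 2-byte char #7 = DF 9E.
Offset 20: leading byte 0xF2 = 11110010 → 4-byte char #8 = F2 87 BC 80.
Leading byte 0xF2 = 11110010 matches 11110xxx → 4-byte sequence.
Byte 1: 0xF2 = 11110010, payload 010 (3 bits).
Byte 2: 0x87 = 10000111 (10xxxxxx ✓), payload 000111.
Byte 3: 0xBC = 10111100 (10xxxxxx ✓), payload 111100.
Byte 4: 0x80 = 10000000 (10xxxxxx ✓), payload 000000.
Concatenate: 010000111111100000000 = 0x87F00 (21 bits → U+87F00).

U+87F00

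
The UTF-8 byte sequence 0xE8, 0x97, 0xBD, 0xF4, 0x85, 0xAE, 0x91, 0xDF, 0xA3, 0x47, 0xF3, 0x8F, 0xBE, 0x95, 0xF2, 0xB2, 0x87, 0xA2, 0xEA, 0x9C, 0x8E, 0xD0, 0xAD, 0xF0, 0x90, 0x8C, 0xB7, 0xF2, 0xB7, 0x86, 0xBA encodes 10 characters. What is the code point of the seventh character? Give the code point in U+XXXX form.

U+A70E

Offset 0: leading byte 0xE8 = 11101000 → 3-byte char #1 = E8 97 BD.
Offset 3: leading byte 0xF4 = 11110100 → 4-byte char #2 = F4 85 AE 91.
Offset 7: leading byte 0xDF = 11011111 → 2-byte char #3 = DF A3.
Offset 9: leading byte 0x47 = 01000111 → 1-byte char #4 = 47.
Offset 10: leading byte 0xF3 = 11110011 → 4-byte char #5 = F3 8F BE 95.
Offset 14: leading byte 0xF2 = 11110010 → 4-byte char #6 = F2 B2 87 A2.
Offset 18: leading byte 0xEA = 11101010 → 3-byte char #7 = EA 9C 8E.
Leading byte 0xEA = 11101010 matches 1110xxxx → 3-byte sequence.
Byte 1: 0xEA = 11101010, payload 1010 (4 bits).
Byte 2: 0x9C = 10011100 (10xxxxxx ✓), payload 011100.
Byte 3: 0x8E = 10001110 (10xxxxxx ✓), payload 001110.
Concatenate: 1010011100001110 = 0xA70E (16 bits → U+A70E).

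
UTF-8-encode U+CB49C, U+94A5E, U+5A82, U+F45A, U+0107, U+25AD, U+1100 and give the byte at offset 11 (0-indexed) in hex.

0xEF

U+CB49C → 4-byte form F3 8B 92 9C at offsets 0–3.
U+94A5E → 4-byte form F2 94 A9 9E at offsets 4–7.
U+5A82 → 3-byte form E5 AA 82 at offsets 8–10.
U+F45A → 3-byte form EF 91 9A at offsets 11–13.
Offset 11 falls in char 4's range; it's byte 1 of EF 91 9A = 0xEF.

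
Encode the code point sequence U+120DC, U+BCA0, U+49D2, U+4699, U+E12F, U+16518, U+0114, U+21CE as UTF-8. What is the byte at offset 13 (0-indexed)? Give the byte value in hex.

U+120DC → 4-byte form F0 92 83 9C at offsets 0–3.
U+BCA0 → 3-byte form EB B2 A0 at offsets 4–6.
U+49D2 → 3-byte form E4 A7 92 at offsets 7–9.
U+4699 → 3-byte form E4 9A 99 at offsets 10–12.
U+E12F → 3-byte form EE 84 AF at offsets 13–15.
Offset 13 falls in char 5's range; it's byte 1 of EE 84 AF = 0xEE.

0xEE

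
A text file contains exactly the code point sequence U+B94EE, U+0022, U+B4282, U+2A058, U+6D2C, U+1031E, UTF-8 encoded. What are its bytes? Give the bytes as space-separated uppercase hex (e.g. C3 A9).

F2 B9 93 AE 22 F2 B4 8A 82 F0 AA 81 98 E6 B4 AC F0 90 8C 9E

U+B94EE: 4-byte form → F2 B9 93 AE.
U+0022: 1-byte form → 22.
U+B4282: 4-byte form → F2 B4 8A 82.
U+2A058: 4-byte form → F0 AA 81 98.
U+6D2C: 3-byte form → E6 B4 AC.
U+1031E: 4-byte form → F0 90 8C 9E.
Concatenated (20 bytes): F2 B9 93 AE 22 F2 B4 8A 82 F0 AA 81 98 E6 B4 AC F0 90 8C 9E.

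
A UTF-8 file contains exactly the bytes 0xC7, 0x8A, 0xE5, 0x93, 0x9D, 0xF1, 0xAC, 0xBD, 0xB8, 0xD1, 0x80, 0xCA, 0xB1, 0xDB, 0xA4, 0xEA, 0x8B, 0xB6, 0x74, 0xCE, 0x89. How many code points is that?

9

Byte at offset 0: 0xC7 = 11000111 → 2-byte char (#1). Advance 2.
Byte at offset 2: 0xE5 = 11100101 → 3-byte char (#2). Advance 3.
Byte at offset 5: 0xF1 = 11110001 → 4-byte char (#3). Advance 4.
Byte at offset 9: 0xD1 = 11010001 → 2-byte char (#4). Advance 2.
Byte at offset 11: 0xCA = 11001010 → 2-byte char (#5). Advance 2.
Byte at offset 13: 0xDB = 11011011 → 2-byte char (#6). Advance 2.
Byte at offset 15: 0xEA = 11101010 → 3-byte char (#7). Advance 3.
Byte at offset 18: 0x74 = 01110100 → 1-byte char (#8). Advance 1.
Byte at offset 19: 0xCE = 11001110 → 2-byte char (#9). Advance 2.
Reached end at offset 21 after 9 code points.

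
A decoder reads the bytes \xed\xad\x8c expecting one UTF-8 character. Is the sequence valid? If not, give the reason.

Structurally a 3-byte sequence; payload = 0xDB4C.
But 0xDB4C is in U+D800–U+DFFF, the surrogate range. Surrogates are not Unicode scalar values and are forbidden in UTF-8.

invalid (encodes a surrogate (U+D800–U+DFFF))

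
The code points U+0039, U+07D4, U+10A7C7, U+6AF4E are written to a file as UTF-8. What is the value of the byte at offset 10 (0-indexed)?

0x8E

U+0039 → 1-byte form 39 at offsets 0–0.
U+07D4 → 2-byte form DF 94 at offsets 1–2.
U+10A7C7 → 4-byte form F4 8A 9F 87 at offsets 3–6.
U+6AF4E → 4-byte form F1 AA BD 8E at offsets 7–10.
Offset 10 falls in char 4's range; it's byte 4 of F1 AA BD 8E = 0x8E.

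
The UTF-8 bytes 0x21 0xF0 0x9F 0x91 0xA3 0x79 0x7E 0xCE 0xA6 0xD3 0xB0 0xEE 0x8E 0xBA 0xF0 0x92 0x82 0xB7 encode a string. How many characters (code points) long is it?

8

Byte at offset 0: 0x21 = 00100001 → 1-byte char (#1). Advance 1.
Byte at offset 1: 0xF0 = 11110000 → 4-byte char (#2). Advance 4.
Byte at offset 5: 0x79 = 01111001 → 1-byte char (#3). Advance 1.
Byte at offset 6: 0x7E = 01111110 → 1-byte char (#4). Advance 1.
Byte at offset 7: 0xCE = 11001110 → 2-byte char (#5). Advance 2.
Byte at offset 9: 0xD3 = 11010011 → 2-byte char (#6). Advance 2.
Byte at offset 11: 0xEE = 11101110 → 3-byte char (#7). Advance 3.
Byte at offset 14: 0xF0 = 11110000 → 4-byte char (#8). Advance 4.
Reached end at offset 18 after 8 code points.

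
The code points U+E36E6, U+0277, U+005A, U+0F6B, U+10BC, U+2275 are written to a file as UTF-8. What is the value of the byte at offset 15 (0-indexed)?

0xB5

U+E36E6 → 4-byte form F3 A3 9B A6 at offsets 0–3.
U+0277 → 2-byte form C9 B7 at offsets 4–5.
U+005A → 1-byte form 5A at offsets 6–6.
U+0F6B → 3-byte form E0 BD AB at offsets 7–9.
U+10BC → 3-byte form E1 82 BC at offsets 10–12.
U+2275 → 3-byte form E2 89 B5 at offsets 13–15.
Offset 15 falls in char 6's range; it's byte 3 of E2 89 B5 = 0xB5.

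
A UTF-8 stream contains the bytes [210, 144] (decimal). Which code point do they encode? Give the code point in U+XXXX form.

U+0490

Leading byte 0xD2 = 11010010 matches 110xxxxx → 2-byte sequence.
Byte 1: 0xD2 = 11010010, payload 10010 (5 bits).
Byte 2: 0x90 = 10010000 (10xxxxxx ✓), payload 010000.
Concatenate: 10010010000 = 0x490 (11 bits → U+0490).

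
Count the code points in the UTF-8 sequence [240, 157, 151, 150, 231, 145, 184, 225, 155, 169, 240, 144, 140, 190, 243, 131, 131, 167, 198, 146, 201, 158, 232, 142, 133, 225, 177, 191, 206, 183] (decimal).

Byte at offset 0: 0xF0 = 11110000 → 4-byte char (#1). Advance 4.
Byte at offset 4: 0xE7 = 11100111 → 3-byte char (#2). Advance 3.
Byte at offset 7: 0xE1 = 11100001 → 3-byte char (#3). Advance 3.
Byte at offset 10: 0xF0 = 11110000 → 4-byte char (#4). Advance 4.
Byte at offset 14: 0xF3 = 11110011 → 4-byte char (#5). Advance 4.
Byte at offset 18: 0xC6 = 11000110 → 2-byte char (#6). Advance 2.
Byte at offset 20: 0xC9 = 11001001 → 2-byte char (#7). Advance 2.
Byte at offset 22: 0xE8 = 11101000 → 3-byte char (#8). Advance 3.
Byte at offset 25: 0xE1 = 11100001 → 3-byte char (#9). Advance 3.
Byte at offset 28: 0xCE = 11001110 → 2-byte char (#10). Advance 2.
Reached end at offset 30 after 10 code points.

10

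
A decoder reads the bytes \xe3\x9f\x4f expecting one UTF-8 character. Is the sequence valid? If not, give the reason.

Leading byte 0xE3 = 11100011 → 3-byte form.
Byte 3 is 0x4F = 01001111, which is not 10xxxxxx — expected a continuation byte.

invalid (non-continuation byte where continuation expected)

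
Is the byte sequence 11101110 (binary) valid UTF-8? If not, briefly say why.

Leading byte 0xEE = 11101110 → 3-byte form, but only 1 byte is present.

invalid (sequence truncated)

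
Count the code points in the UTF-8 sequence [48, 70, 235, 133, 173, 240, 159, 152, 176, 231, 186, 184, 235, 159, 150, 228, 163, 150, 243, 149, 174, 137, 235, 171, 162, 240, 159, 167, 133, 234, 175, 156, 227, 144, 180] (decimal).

12

Byte at offset 0: 0x30 = 00110000 → 1-byte char (#1). Advance 1.
Byte at offset 1: 0x46 = 01000110 → 1-byte char (#2). Advance 1.
Byte at offset 2: 0xEB = 11101011 → 3-byte char (#3). Advance 3.
Byte at offset 5: 0xF0 = 11110000 → 4-byte char (#4). Advance 4.
Byte at offset 9: 0xE7 = 11100111 → 3-byte char (#5). Advance 3.
Byte at offset 12: 0xEB = 11101011 → 3-byte char (#6). Advance 3.
Byte at offset 15: 0xE4 = 11100100 → 3-byte char (#7). Advance 3.
Byte at offset 18: 0xF3 = 11110011 → 4-byte char (#8). Advance 4.
Byte at offset 22: 0xEB = 11101011 → 3-byte char (#9). Advance 3.
Byte at offset 25: 0xF0 = 11110000 → 4-byte char (#10). Advance 4.
Byte at offset 29: 0xEA = 11101010 → 3-byte char (#11). Advance 3.
Byte at offset 32: 0xE3 = 11100011 → 3-byte char (#12). Advance 3.
Reached end at offset 35 after 12 code points.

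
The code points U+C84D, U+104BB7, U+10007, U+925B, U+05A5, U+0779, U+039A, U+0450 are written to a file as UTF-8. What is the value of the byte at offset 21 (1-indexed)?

1-indexed offset 21 is 0-indexed offset 20.
U+C84D → 3-byte form EC A1 8D at offsets 0–2.
U+104BB7 → 4-byte form F4 84 AE B7 at offsets 3–6.
U+10007 → 4-byte form F0 90 80 87 at offsets 7–10.
U+925B → 3-byte form E9 89 9B at offsets 11–13.
U+05A5 → 2-byte form D6 A5 at offsets 14–15.
U+0779 → 2-byte form DD B9 at offsets 16–17.
U+039A → 2-byte form CE 9A at offsets 18–19.
U+0450 → 2-byte form D1 90 at offsets 20–21.
Offset 20 falls in char 8's range; it's byte 1 of D1 90 = 0xD1.

0xD1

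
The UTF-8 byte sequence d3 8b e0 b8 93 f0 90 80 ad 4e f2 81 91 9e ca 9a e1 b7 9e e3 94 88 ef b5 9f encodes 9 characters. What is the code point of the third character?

Offset 0: leading byte 0xD3 = 11010011 → 2-byte char #1 = D3 8B.
Offset 2: leading byte 0xE0 = 11100000 → 3-byte char #2 = E0 B8 93.
Offset 5: leading byte 0xF0 = 11110000 → 4-byte char #3 = F0 90 80 AD.
Leading byte 0xF0 = 11110000 matches 11110xxx → 4-byte sequence.
Byte 1: 0xF0 = 11110000, payload 000 (3 bits).
Byte 2: 0x90 = 10010000 (10xxxxxx ✓), payload 010000.
Byte 3: 0x80 = 10000000 (10xxxxxx ✓), payload 000000.
Byte 4: 0xAD = 10101101 (10xxxxxx ✓), payload 101101.
Concatenate: 000010000000000101101 = 0x1002D (21 bits → U+1002D).

U+1002D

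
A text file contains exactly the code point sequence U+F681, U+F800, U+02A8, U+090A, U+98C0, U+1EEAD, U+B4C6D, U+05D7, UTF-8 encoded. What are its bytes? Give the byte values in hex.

EF 9A 81 EF A0 80 CA A8 E0 A4 8A E9 A3 80 F0 9E BA AD F2 B4 B1 AD D7 97

U+F681: 3-byte form → EF 9A 81.
U+F800: 3-byte form → EF A0 80.
U+02A8: 2-byte form → CA A8.
U+090A: 3-byte form → E0 A4 8A.
U+98C0: 3-byte form → E9 A3 80.
U+1EEAD: 4-byte form → F0 9E BA AD.
U+B4C6D: 4-byte form → F2 B4 B1 AD.
U+05D7: 2-byte form → D7 97.
Concatenated (24 bytes): EF 9A 81 EF A0 80 CA A8 E0 A4 8A E9 A3 80 F0 9E BA AD F2 B4 B1 AD D7 97.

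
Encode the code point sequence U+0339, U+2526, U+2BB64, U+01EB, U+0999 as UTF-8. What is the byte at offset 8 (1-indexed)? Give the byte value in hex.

0xAD

1-indexed offset 8 is 0-indexed offset 7.
U+0339 → 2-byte form CC B9 at offsets 0–1.
U+2526 → 3-byte form E2 94 A6 at offsets 2–4.
U+2BB64 → 4-byte form F0 AB AD A4 at offsets 5–8.
Offset 7 falls in char 3's range; it's byte 3 of F0 AB AD A4 = 0xAD.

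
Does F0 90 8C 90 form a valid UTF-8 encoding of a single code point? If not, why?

valid

Leading byte 0xF0 = 11110000 → 4-byte form.
Continuation bytes 0x90=10010000, 0x8C=10001100, 0x90=10010000 all match 10xxxxxx.
Decoded value 0x10310 is ≥ 0x10000 (shortest form) and not a surrogate.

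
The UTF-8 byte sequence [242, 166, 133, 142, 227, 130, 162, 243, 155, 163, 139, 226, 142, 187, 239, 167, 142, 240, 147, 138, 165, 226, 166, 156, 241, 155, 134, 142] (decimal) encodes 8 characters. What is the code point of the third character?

U+DB8CB

Offset 0: leading byte 0xF2 = 11110010 → 4-byte char #1 = F2 A6 85 8E.
Offset 4: leading byte 0xE3 = 11100011 → 3-byte char #2 = E3 82 A2.
Offset 7: leading byte 0xF3 = 11110011 → 4-byte char #3 = F3 9B A3 8B.
Leading byte 0xF3 = 11110011 matches 11110xxx → 4-byte sequence.
Byte 1: 0xF3 = 11110011, payload 011 (3 bits).
Byte 2: 0x9B = 10011011 (10xxxxxx ✓), payload 011011.
Byte 3: 0xA3 = 10100011 (10xxxxxx ✓), payload 100011.
Byte 4: 0x8B = 10001011 (10xxxxxx ✓), payload 001011.
Concatenate: 011011011100011001011 = 0xDB8CB (21 bits → U+DB8CB).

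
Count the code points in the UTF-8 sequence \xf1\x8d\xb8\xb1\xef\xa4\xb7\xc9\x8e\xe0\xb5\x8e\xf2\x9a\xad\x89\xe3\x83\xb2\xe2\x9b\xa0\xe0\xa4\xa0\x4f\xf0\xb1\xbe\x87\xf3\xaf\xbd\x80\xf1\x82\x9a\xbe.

Byte at offset 0: 0xF1 = 11110001 → 4-byte char (#1). Advance 4.
Byte at offset 4: 0xEF = 11101111 → 3-byte char (#2). Advance 3.
Byte at offset 7: 0xC9 = 11001001 → 2-byte char (#3). Advance 2.
Byte at offset 9: 0xE0 = 11100000 → 3-byte char (#4). Advance 3.
Byte at offset 12: 0xF2 = 11110010 → 4-byte char (#5). Advance 4.
Byte at offset 16: 0xE3 = 11100011 → 3-byte char (#6). Advance 3.
Byte at offset 19: 0xE2 = 11100010 → 3-byte char (#7). Advance 3.
Byte at offset 22: 0xE0 = 11100000 → 3-byte char (#8). Advance 3.
Byte at offset 25: 0x4F = 01001111 → 1-byte char (#9). Advance 1.
Byte at offset 26: 0xF0 = 11110000 → 4-byte char (#10). Advance 4.
Byte at offset 30: 0xF3 = 11110011 → 4-byte char (#11). Advance 4.
Byte at offset 34: 0xF1 = 11110001 → 4-byte char (#12). Advance 4.
Reached end at offset 38 after 12 code points.

12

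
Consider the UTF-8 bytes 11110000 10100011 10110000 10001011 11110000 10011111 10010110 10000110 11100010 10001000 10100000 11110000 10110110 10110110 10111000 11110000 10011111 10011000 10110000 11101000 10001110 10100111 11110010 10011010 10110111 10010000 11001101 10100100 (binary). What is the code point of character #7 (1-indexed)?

Offset 0: leading byte 0xF0 = 11110000 → 4-byte char #1 = F0 A3 B0 8B.
Offset 4: leading byte 0xF0 = 11110000 → 4-byte char #2 = F0 9F 96 86.
Offset 8: leading byte 0xE2 = 11100010 → 3-byte char #3 = E2 88 A0.
Offset 11: leading byte 0xF0 = 11110000 → 4-byte char #4 = F0 B6 B6 B8.
Offset 15: leading byte 0xF0 = 11110000 → 4-byte char #5 = F0 9F 98 B0.
Offset 19: leading byte 0xE8 = 11101000 → 3-byte char #6 = E8 8E A7.
Offset 22: leading byte 0xF2 = 11110010 → 4-byte char #7 = F2 9A B7 90.
Leading byte 0xF2 = 11110010 matches 11110xxx → 4-byte sequence.
Byte 1: 0xF2 = 11110010, payload 010 (3 bits).
Byte 2: 0x9A = 10011010 (10xxxxxx ✓), payload 011010.
Byte 3: 0xB7 = 10110111 (10xxxxxx ✓), payload 110111.
Byte 4: 0x90 = 10010000 (10xxxxxx ✓), payload 010000.
Concatenate: 010011010110111010000 = 0x9ADD0 (21 bits → U+9ADD0).

U+9ADD0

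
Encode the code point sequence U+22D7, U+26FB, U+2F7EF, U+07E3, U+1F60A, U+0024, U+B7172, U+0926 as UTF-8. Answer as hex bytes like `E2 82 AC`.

U+22D7: 3-byte form → E2 8B 97.
U+26FB: 3-byte form → E2 9B BB.
U+2F7EF: 4-byte form → F0 AF 9F AF.
U+07E3: 2-byte form → DF A3.
U+1F60A: 4-byte form → F0 9F 98 8A.
U+0024: 1-byte form → 24.
U+B7172: 4-byte form → F2 B7 85 B2.
U+0926: 3-byte form → E0 A4 A6.
Concatenated (24 bytes): E2 8B 97 E2 9B BB F0 AF 9F AF DF A3 F0 9F 98 8A 24 F2 B7 85 B2 E0 A4 A6.

E2 8B 97 E2 9B BB F0 AF 9F AF DF A3 F0 9F 98 8A 24 F2 B7 85 B2 E0 A4 A6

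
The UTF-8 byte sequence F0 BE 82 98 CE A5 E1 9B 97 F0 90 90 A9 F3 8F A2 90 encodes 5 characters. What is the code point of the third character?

U+16D7

Offset 0: leading byte 0xF0 = 11110000 → 4-byte char #1 = F0 BE 82 98.
Offset 4: leading byte 0xCE = 11001110 → 2-byte char #2 = CE A5.
Offset 6: leading byte 0xE1 = 11100001 → 3-byte char #3 = E1 9B 97.
Leading byte 0xE1 = 11100001 matches 1110xxxx → 3-byte sequence.
Byte 1: 0xE1 = 11100001, payload 0001 (4 bits).
Byte 2: 0x9B = 10011011 (10xxxxxx ✓), payload 011011.
Byte 3: 0x97 = 10010111 (10xxxxxx ✓), payload 010111.
Concatenate: 0001011011010111 = 0x16D7 (16 bits → U+16D7).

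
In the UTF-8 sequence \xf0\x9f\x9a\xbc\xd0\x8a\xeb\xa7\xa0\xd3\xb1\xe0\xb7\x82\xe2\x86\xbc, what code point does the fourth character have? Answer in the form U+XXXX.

U+04F1

Offset 0: leading byte 0xF0 = 11110000 → 4-byte char #1 = F0 9F 9A BC.
Offset 4: leading byte 0xD0 = 11010000 → 2-byte char #2 = D0 8A.
Offset 6: leading byte 0xEB = 11101011 → 3-byte char #3 = EB A7 A0.
Offset 9: leading byte 0xD3 = 11010011 → 2-byte char #4 = D3 B1.
Leading byte 0xD3 = 11010011 matches 110xxxxx → 2-byte sequence.
Byte 1: 0xD3 = 11010011, payload 10011 (5 bits).
Byte 2: 0xB1 = 10110001 (10xxxxxx ✓), payload 110001.
Concatenate: 10011110001 = 0x4F1 (11 bits → U+04F1).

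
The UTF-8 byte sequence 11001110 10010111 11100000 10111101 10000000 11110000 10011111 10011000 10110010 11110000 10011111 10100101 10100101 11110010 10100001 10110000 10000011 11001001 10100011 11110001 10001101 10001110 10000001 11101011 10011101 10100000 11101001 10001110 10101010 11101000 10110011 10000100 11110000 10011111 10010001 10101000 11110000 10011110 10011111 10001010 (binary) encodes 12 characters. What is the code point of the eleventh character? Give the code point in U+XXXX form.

Offset 0: leading byte 0xCE = 11001110 → 2-byte char #1 = CE 97.
Offset 2: leading byte 0xE0 = 11100000 → 3-byte char #2 = E0 BD 80.
Offset 5: leading byte 0xF0 = 11110000 → 4-byte char #3 = F0 9F 98 B2.
Offset 9: leading byte 0xF0 = 11110000 → 4-byte char #4 = F0 9F A5 A5.
Offset 13: leading byte 0xF2 = 11110010 → 4-byte char #5 = F2 A1 B0 83.
Offset 17: leading byte 0xC9 = 11001001 → 2-byte char #6 = C9 A3.
Offset 19: leading byte 0xF1 = 11110001 → 4-byte char #7 = F1 8D 8E 81.
Offset 23: leading byte 0xEB = 11101011 → 3-byte char #8 = EB 9D A0.
Offset 26: leading byte 0xE9 = 11101001 → 3-byte char #9 = E9 8E AA.
Offset 29: leading byte 0xE8 = 11101000 → 3-byte char #10 = E8 B3 84.
Offset 32: leading byte 0xF0 = 11110000 → 4-byte char #11 = F0 9F 91 A8.
Leading byte 0xF0 = 11110000 matches 11110xxx → 4-byte sequence.
Byte 1: 0xF0 = 11110000, payload 000 (3 bits).
Byte 2: 0x9F = 10011111 (10xxxxxx ✓), payload 011111.
Byte 3: 0x91 = 10010001 (10xxxxxx ✓), payload 010001.
Byte 4: 0xA8 = 10101000 (10xxxxxx ✓), payload 101000.
Concatenate: 000011111010001101000 = 0x1F468 (21 bits → U+1F468).

U+1F468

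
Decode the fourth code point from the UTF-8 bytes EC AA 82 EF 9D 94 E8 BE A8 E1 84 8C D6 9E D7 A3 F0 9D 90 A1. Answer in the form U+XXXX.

Offset 0: leading byte 0xEC = 11101100 → 3-byte char #1 = EC AA 82.
Offset 3: leading byte 0xEF = 11101111 → 3-byte char #2 = EF 9D 94.
Offset 6: leading byte 0xE8 = 11101000 → 3-byte char #3 = E8 BE A8.
Offset 9: leading byte 0xE1 = 11100001 → 3-byte char #4 = E1 84 8C.
Leading byte 0xE1 = 11100001 matches 1110xxxx → 3-byte sequence.
Byte 1: 0xE1 = 11100001, payload 0001 (4 bits).
Byte 2: 0x84 = 10000100 (10xxxxxx ✓), payload 000100.
Byte 3: 0x8C = 10001100 (10xxxxxx ✓), payload 001100.
Concatenate: 0001000100001100 = 0x110C (16 bits → U+110C).

U+110C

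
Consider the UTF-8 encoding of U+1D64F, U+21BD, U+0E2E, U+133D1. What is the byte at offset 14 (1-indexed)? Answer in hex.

1-indexed offset 14 is 0-indexed offset 13.
U+1D64F → 4-byte form F0 9D 99 8F at offsets 0–3.
U+21BD → 3-byte form E2 86 BD at offsets 4–6.
U+0E2E → 3-byte form E0 B8 AE at offsets 7–9.
U+133D1 → 4-byte form F0 93 8F 91 at offsets 10–13.
Offset 13 falls in char 4's range; it's byte 4 of F0 93 8F 91 = 0x91.

0x91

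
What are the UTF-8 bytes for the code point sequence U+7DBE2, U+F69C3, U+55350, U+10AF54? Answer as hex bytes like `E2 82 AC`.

F1 BD AF A2 F3 B6 A7 83 F1 95 8D 90 F4 8A BD 94

U+7DBE2: 4-byte form → F1 BD AF A2.
U+F69C3: 4-byte form → F3 B6 A7 83.
U+55350: 4-byte form → F1 95 8D 90.
U+10AF54: 4-byte form → F4 8A BD 94.
Concatenated (16 bytes): F1 BD AF A2 F3 B6 A7 83 F1 95 8D 90 F4 8A BD 94.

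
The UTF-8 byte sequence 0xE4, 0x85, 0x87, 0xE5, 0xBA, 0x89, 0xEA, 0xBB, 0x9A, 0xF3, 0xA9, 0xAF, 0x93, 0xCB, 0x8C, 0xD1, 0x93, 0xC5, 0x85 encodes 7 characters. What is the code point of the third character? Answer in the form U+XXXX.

Offset 0: leading byte 0xE4 = 11100100 → 3-byte char #1 = E4 85 87.
Offset 3: leading byte 0xE5 = 11100101 → 3-byte char #2 = E5 BA 89.
Offset 6: leading byte 0xEA = 11101010 → 3-byte char #3 = EA BB 9A.
Leading byte 0xEA = 11101010 matches 1110xxxx → 3-byte sequence.
Byte 1: 0xEA = 11101010, payload 1010 (4 bits).
Byte 2: 0xBB = 10111011 (10xxxxxx ✓), payload 111011.
Byte 3: 0x9A = 10011010 (10xxxxxx ✓), payload 011010.
Concatenate: 1010111011011010 = 0xAEDA (16 bits → U+AEDA).

U+AEDA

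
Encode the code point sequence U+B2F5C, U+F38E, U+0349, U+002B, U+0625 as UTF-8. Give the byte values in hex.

U+B2F5C: 4-byte form → F2 B2 BD 9C.
U+F38E: 3-byte form → EF 8E 8E.
U+0349: 2-byte form → CD 89.
U+002B: 1-byte form → 2B.
U+0625: 2-byte form → D8 A5.
Concatenated (12 bytes): F2 B2 BD 9C EF 8E 8E CD 89 2B D8 A5.

F2 B2 BD 9C EF 8E 8E CD 89 2B D8 A5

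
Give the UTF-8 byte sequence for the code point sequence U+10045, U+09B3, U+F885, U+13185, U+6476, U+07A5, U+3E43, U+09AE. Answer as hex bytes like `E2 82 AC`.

F0 90 81 85 E0 A6 B3 EF A2 85 F0 93 86 85 E6 91 B6 DE A5 E3 B9 83 E0 A6 AE

U+10045: 4-byte form → F0 90 81 85.
U+09B3: 3-byte form → E0 A6 B3.
U+F885: 3-byte form → EF A2 85.
U+13185: 4-byte form → F0 93 86 85.
U+6476: 3-byte form → E6 91 B6.
U+07A5: 2-byte form → DE A5.
U+3E43: 3-byte form → E3 B9 83.
U+09AE: 3-byte form → E0 A6 AE.
Concatenated (25 bytes): F0 90 81 85 E0 A6 B3 EF A2 85 F0 93 86 85 E6 91 B6 DE A5 E3 B9 83 E0 A6 AE.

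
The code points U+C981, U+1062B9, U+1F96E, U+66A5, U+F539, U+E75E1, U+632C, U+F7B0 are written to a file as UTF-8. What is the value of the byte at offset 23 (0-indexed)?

U+C981 → 3-byte form EC A6 81 at offsets 0–2.
U+1062B9 → 4-byte form F4 86 8A B9 at offsets 3–6.
U+1F96E → 4-byte form F0 9F A5 AE at offsets 7–10.
U+66A5 → 3-byte form E6 9A A5 at offsets 11–13.
U+F539 → 3-byte form EF 94 B9 at offsets 14–16.
U+E75E1 → 4-byte form F3 A7 97 A1 at offsets 17–20.
U+632C → 3-byte form E6 8C AC at offsets 21–23.
Offset 23 falls in char 7's range; it's byte 3 of E6 8C AC = 0xAC.

0xAC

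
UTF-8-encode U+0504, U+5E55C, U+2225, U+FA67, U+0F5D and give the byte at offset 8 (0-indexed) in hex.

U+0504 → 2-byte form D4 84 at offsets 0–1.
U+5E55C → 4-byte form F1 9E 95 9C at offsets 2–5.
U+2225 → 3-byte form E2 88 A5 at offsets 6–8.
Offset 8 falls in char 3's range; it's byte 3 of E2 88 A5 = 0xA5.

0xA5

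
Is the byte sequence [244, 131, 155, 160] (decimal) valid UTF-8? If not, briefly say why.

Leading byte 0xF4 = 11110100 → 4-byte form.
Continuation bytes 0x83=10000011, 0x9B=10011011, 0xA0=10100000 all match 10xxxxxx.
Decoded value 0x1036E0 is ≥ 0x10000 (shortest form) and not a surrogate.

valid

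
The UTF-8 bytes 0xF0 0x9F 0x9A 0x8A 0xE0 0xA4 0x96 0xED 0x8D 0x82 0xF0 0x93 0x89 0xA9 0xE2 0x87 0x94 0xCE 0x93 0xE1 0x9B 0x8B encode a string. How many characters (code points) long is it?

7

Byte at offset 0: 0xF0 = 11110000 → 4-byte char (#1). Advance 4.
Byte at offset 4: 0xE0 = 11100000 → 3-byte char (#2). Advance 3.
Byte at offset 7: 0xED = 11101101 → 3-byte char (#3). Advance 3.
Byte at offset 10: 0xF0 = 11110000 → 4-byte char (#4). Advance 4.
Byte at offset 14: 0xE2 = 11100010 → 3-byte char (#5). Advance 3.
Byte at offset 17: 0xCE = 11001110 → 2-byte char (#6). Advance 2.
Byte at offset 19: 0xE1 = 11100001 → 3-byte char (#7). Advance 3.
Reached end at offset 22 after 7 code points.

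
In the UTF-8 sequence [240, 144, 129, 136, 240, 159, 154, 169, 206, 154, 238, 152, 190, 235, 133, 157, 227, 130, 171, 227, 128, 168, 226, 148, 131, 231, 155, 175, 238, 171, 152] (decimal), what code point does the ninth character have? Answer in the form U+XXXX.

Offset 0: leading byte 0xF0 = 11110000 → 4-byte char #1 = F0 90 81 88.
Offset 4: leading byte 0xF0 = 11110000 → 4-byte char #2 = F0 9F 9A A9.
Offset 8: leading byte 0xCE = 11001110 → 2-byte char #3 = CE 9A.
Offset 10: leading byte 0xEE = 11101110 → 3-byte char #4 = EE 98 BE.
Offset 13: leading byte 0xEB = 11101011 → 3-byte char #5 = EB 85 9D.
Offset 16: leading byte 0xE3 = 11100011 → 3-byte char #6 = E3 82 AB.
Offset 19: leading byte 0xE3 = 11100011 → 3-byte char #7 = E3 80 A8.
Offset 22: leading byte 0xE2 = 11100010 → 3-byte char #8 = E2 94 83.
Offset 25: leading byte 0xE7 = 11100111 → 3-byte char #9 = E7 9B AF.
Leading byte 0xE7 = 11100111 matches 1110xxxx → 3-byte sequence.
Byte 1: 0xE7 = 11100111, payload 0111 (4 bits).
Byte 2: 0x9B = 10011011 (10xxxxxx ✓), payload 011011.
Byte 3: 0xAF = 10101111 (10xxxxxx ✓), payload 101111.
Concatenate: 0111011011101111 = 0x76EF (16 bits → U+76EF).

U+76EF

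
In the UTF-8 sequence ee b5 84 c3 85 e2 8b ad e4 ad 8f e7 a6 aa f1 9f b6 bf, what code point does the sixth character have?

U+5FDBF

Offset 0: leading byte 0xEE = 11101110 → 3-byte char #1 = EE B5 84.
Offset 3: leading byte 0xC3 = 11000011 → 2-byte char #2 = C3 85.
Offset 5: leading byte 0xE2 = 11100010 → 3-byte char #3 = E2 8B AD.
Offset 8: leading byte 0xE4 = 11100100 → 3-byte char #4 = E4 AD 8F.
Offset 11: leading byte 0xE7 = 11100111 → 3-byte char #5 = E7 A6 AA.
Offset 14: leading byte 0xF1 = 11110001 → 4-byte char #6 = F1 9F B6 BF.
Leading byte 0xF1 = 11110001 matches 11110xxx → 4-byte sequence.
Byte 1: 0xF1 = 11110001, payload 001 (3 bits).
Byte 2: 0x9F = 10011111 (10xxxxxx ✓), payload 011111.
Byte 3: 0xB6 = 10110110 (10xxxxxx ✓), payload 110110.
Byte 4: 0xBF = 10111111 (10xxxxxx ✓), payload 111111.
Concatenate: 001011111110110111111 = 0x5FDBF (21 bits → U+5FDBF).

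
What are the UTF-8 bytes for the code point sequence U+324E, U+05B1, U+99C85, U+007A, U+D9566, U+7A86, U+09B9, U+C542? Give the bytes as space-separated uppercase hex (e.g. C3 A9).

E3 89 8E D6 B1 F2 99 B2 85 7A F3 99 95 A6 E7 AA 86 E0 A6 B9 EC 95 82

U+324E: 3-byte form → E3 89 8E.
U+05B1: 2-byte form → D6 B1.
U+99C85: 4-byte form → F2 99 B2 85.
U+007A: 1-byte form → 7A.
U+D9566: 4-byte form → F3 99 95 A6.
U+7A86: 3-byte form → E7 AA 86.
U+09B9: 3-byte form → E0 A6 B9.
U+C542: 3-byte form → EC 95 82.
Concatenated (23 bytes): E3 89 8E D6 B1 F2 99 B2 85 7A F3 99 95 A6 E7 AA 86 E0 A6 B9 EC 95 82.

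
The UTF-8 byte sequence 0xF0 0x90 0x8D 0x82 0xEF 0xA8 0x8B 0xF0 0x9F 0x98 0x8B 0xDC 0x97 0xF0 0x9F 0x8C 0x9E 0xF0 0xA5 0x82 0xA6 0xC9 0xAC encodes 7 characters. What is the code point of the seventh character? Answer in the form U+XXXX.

Offset 0: leading byte 0xF0 = 11110000 → 4-byte char #1 = F0 90 8D 82.
Offset 4: leading byte 0xEF = 11101111 → 3-byte char #2 = EF A8 8B.
Offset 7: leading byte 0xF0 = 11110000 → 4-byte char #3 = F0 9F 98 8B.
Offset 11: leading byte 0xDC = 11011100 → 2-byte char #4 = DC 97.
Offset 13: leading byte 0xF0 = 11110000 → 4-byte char #5 = F0 9F 8C 9E.
Offset 17: leading byte 0xF0 = 11110000 → 4-byte char #6 = F0 A5 82 A6.
Offset 21: leading byte 0xC9 = 11001001 → 2-byte char #7 = C9 AC.
Leading byte 0xC9 = 11001001 matches 110xxxxx → 2-byte sequence.
Byte 1: 0xC9 = 11001001, payload 01001 (5 bits).
Byte 2: 0xAC = 10101100 (10xxxxxx ✓), payload 101100.
Concatenate: 01001101100 = 0x26C (11 bits → U+026C).

U+026C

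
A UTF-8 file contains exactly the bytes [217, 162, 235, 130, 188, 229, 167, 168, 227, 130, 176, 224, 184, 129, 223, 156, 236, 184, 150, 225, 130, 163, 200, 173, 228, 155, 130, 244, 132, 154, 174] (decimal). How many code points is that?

Byte at offset 0: 0xD9 = 11011001 → 2-byte char (#1). Advance 2.
Byte at offset 2: 0xEB = 11101011 → 3-byte char (#2). Advance 3.
Byte at offset 5: 0xE5 = 11100101 → 3-byte char (#3). Advance 3.
Byte at offset 8: 0xE3 = 11100011 → 3-byte char (#4). Advance 3.
Byte at offset 11: 0xE0 = 11100000 → 3-byte char (#5). Advance 3.
Byte at offset 14: 0xDF = 11011111 → 2-byte char (#6). Advance 2.
Byte at offset 16: 0xEC = 11101100 → 3-byte char (#7). Advance 3.
Byte at offset 19: 0xE1 = 11100001 → 3-byte char (#8). Advance 3.
Byte at offset 22: 0xC8 = 11001000 → 2-byte char (#9). Advance 2.
Byte at offset 24: 0xE4 = 11100100 → 3-byte char (#10). Advance 3.
Byte at offset 27: 0xF4 = 11110100 → 4-byte char (#11). Advance 4.
Reached end at offset 31 after 11 code points.

11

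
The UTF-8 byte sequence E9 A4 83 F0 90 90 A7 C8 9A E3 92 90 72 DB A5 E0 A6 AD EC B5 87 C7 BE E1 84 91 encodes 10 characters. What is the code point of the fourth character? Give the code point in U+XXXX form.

U+3490

Offset 0: leading byte 0xE9 = 11101001 → 3-byte char #1 = E9 A4 83.
Offset 3: leading byte 0xF0 = 11110000 → 4-byte char #2 = F0 90 90 A7.
Offset 7: leading byte 0xC8 = 11001000 → 2-byte char #3 = C8 9A.
Offset 9: leading byte 0xE3 = 11100011 → 3-byte char #4 = E3 92 90.
Leading byte 0xE3 = 11100011 matches 1110xxxx → 3-byte sequence.
Byte 1: 0xE3 = 11100011, payload 0011 (4 bits).
Byte 2: 0x92 = 10010010 (10xxxxxx ✓), payload 010010.
Byte 3: 0x90 = 10010000 (10xxxxxx ✓), payload 010000.
Concatenate: 0011010010010000 = 0x3490 (16 bits → U+3490).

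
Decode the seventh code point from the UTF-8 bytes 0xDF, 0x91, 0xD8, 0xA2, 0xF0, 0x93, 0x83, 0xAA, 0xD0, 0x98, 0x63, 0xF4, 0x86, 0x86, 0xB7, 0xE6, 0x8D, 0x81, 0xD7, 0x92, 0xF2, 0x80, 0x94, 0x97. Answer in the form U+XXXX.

U+6341

Offset 0: leading byte 0xDF = 11011111 → 2-byte char #1 = DF 91.
Offset 2: leading byte 0xD8 = 11011000 → 2-byte char #2 = D8 A2.
Offset 4: leading byte 0xF0 = 11110000 → 4-byte char #3 = F0 93 83 AA.
Offset 8: leading byte 0xD0 = 11010000 → 2-byte char #4 = D0 98.
Offset 10: leading byte 0x63 = 01100011 → 1-byte char #5 = 63.
Offset 11: leading byte 0xF4 = 11110100 → 4-byte char #6 = F4 86 86 B7.
Offset 15: leading byte 0xE6 = 11100110 → 3-byte char #7 = E6 8D 81.
Leading byte 0xE6 = 11100110 matches 1110xxxx → 3-byte sequence.
Byte 1: 0xE6 = 11100110, payload 0110 (4 bits).
Byte 2: 0x8D = 10001101 (10xxxxxx ✓), payload 001101.
Byte 3: 0x81 = 10000001 (10xxxxxx ✓), payload 000001.
Concatenate: 0110001101000001 = 0x6341 (16 bits → U+6341).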